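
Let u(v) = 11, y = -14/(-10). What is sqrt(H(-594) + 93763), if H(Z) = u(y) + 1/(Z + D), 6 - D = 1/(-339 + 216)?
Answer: 3*sqrt(54499534082213)/72323 ≈ 306.23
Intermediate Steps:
y = 7/5 (y = -14*(-1/10) = 7/5 ≈ 1.4000)
D = 739/123 (D = 6 - 1/(-339 + 216) = 6 - 1/(-123) = 6 - 1*(-1/123) = 6 + 1/123 = 739/123 ≈ 6.0081)
H(Z) = 11 + 1/(739/123 + Z) (H(Z) = 11 + 1/(Z + 739/123) = 11 + 1/(739/123 + Z))
sqrt(H(-594) + 93763) = sqrt((8252 + 1353*(-594))/(739 + 123*(-594)) + 93763) = sqrt((8252 - 803682)/(739 - 73062) + 93763) = sqrt(-795430/(-72323) + 93763) = sqrt(-1/72323*(-795430) + 93763) = sqrt(795430/72323 + 93763) = sqrt(6782016879/72323) = 3*sqrt(54499534082213)/72323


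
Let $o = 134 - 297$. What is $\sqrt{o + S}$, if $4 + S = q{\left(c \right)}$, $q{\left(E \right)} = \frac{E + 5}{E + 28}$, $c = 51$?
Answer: $\frac{i \sqrt{1037823}}{79} \approx 12.895 i$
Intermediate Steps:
$q{\left(E \right)} = \frac{5 + E}{28 + E}$
$o = -163$ ($o = 134 - 297 = -163$)
$S = - \frac{260}{79}$ ($S = -4 + \frac{5 + 51}{28 + 51} = -4 + \frac{1}{79} \cdot 56 = -4 + \frac{56}{79} = - \frac{260}{79} \approx -3.2911$)
$\sqrt{o + S} = \sqrt{-163 - \frac{260}{79}} = \sqrt{- \frac{13137}{79}} = \frac{i \sqrt{1037823}}{79}$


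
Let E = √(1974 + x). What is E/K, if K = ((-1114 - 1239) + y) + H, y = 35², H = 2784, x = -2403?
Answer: I*√429/1656 ≈ 0.012507*I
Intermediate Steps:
E = I*√429 (E = √(1974 - 2403) = √(-429) = I*√429 ≈ 20.712*I)
y = 1225
K = 1656 (K = ((-1114 - 1239) + 1225) + 2784 = (-2353 + 1225) + 2784 = -1128 + 2784 = 1656)
E/K = (I*√429)/1656 = (I*√429)*(1/1656) = I*√429/1656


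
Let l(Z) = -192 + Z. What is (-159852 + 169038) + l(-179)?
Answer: 8815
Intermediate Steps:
(-159852 + 169038) + l(-179) = (-159852 + 169038) + (-192 - 179) = 9186 - 371 = 8815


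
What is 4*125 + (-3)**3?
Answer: 473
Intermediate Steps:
4*125 + (-3)**3 = 500 - 27 = 473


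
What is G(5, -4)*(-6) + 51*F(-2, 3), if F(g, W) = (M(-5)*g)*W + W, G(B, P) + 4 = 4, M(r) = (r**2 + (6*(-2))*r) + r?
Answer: -24327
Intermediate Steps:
M(r) = r**2 - 11*r (M(r) = (r**2 - 12*r) + r = r**2 - 11*r)
G(B, P) = 0 (G(B, P) = -4 + 4 = 0)
F(g, W) = W + 80*W*g (F(g, W) = ((-5*(-11 - 5))*g)*W + W = ((-5*(-16))*g)*W + W = (80*g)*W + W = 80*W*g + W = W + 80*W*g)
G(5, -4)*(-6) + 51*F(-2, 3) = 0*(-6) + 51*(3*(1 + 80*(-2))) = 0 + 51*(3*(1 - 160)) = 0 + 51*(3*(-159)) = 0 + 51*(-477) = 0 - 24327 = -24327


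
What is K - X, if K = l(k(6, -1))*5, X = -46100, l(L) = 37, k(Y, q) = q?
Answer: 46285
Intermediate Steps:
K = 185 (K = 37*5 = 185)
K - X = 185 - 1*(-46100) = 185 + 46100 = 46285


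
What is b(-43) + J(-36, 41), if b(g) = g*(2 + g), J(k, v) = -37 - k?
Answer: 1762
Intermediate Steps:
b(-43) + J(-36, 41) = -43*(2 - 43) + (-37 - 1*(-36)) = -43*(-41) + (-37 + 36) = 1763 - 1 = 1762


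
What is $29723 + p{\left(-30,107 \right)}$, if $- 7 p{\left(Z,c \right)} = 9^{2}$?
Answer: $\frac{207980}{7} \approx 29711.0$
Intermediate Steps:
$p{\left(Z,c \right)} = - \frac{81}{7}$ ($p{\left(Z,c \right)} = - \frac{9^{2}}{7} = \left(- \frac{1}{7}\right) 81 = - \frac{81}{7}$)
$29723 + p{\left(-30,107 \right)} = 29723 - \frac{81}{7} = \frac{207980}{7}$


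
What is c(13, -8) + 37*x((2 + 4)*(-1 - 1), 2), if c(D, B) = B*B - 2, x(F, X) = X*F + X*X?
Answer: -678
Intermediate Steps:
x(F, X) = X² + F*X (x(F, X) = F*X + X² = X² + F*X)
c(D, B) = -2 + B² (c(D, B) = B² - 2 = -2 + B²)
c(13, -8) + 37*x((2 + 4)*(-1 - 1), 2) = (-2 + (-8)²) + 37*(2*((2 + 4)*(-1 - 1) + 2)) = (-2 + 64) + 37*(2*(6*(-2) + 2)) = 62 + 37*(2*(-12 + 2)) = 62 + 37*(2*(-10)) = 62 + 37*(-20) = 62 - 740 = -678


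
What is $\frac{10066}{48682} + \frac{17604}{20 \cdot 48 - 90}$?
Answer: $\frac{72146279}{3529445} \approx 20.441$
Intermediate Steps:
$\frac{10066}{48682} + \frac{17604}{20 \cdot 48 - 90} = 10066 \cdot \frac{1}{48682} + \frac{17604}{960 - 90} = \frac{5033}{24341} + \frac{17604}{870} = \frac{5033}{24341} + 17604 \cdot \frac{1}{870} = \frac{5033}{24341} + \frac{2934}{145} = \frac{72146279}{3529445}$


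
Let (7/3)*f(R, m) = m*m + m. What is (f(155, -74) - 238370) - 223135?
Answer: -3214329/7 ≈ -4.5919e+5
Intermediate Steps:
f(R, m) = 3*m/7 + 3*m**2/7 (f(R, m) = 3*(m*m + m)/7 = 3*(m**2 + m)/7 = 3*(m + m**2)/7 = 3*m/7 + 3*m**2/7)
(f(155, -74) - 238370) - 223135 = ((3/7)*(-74)*(1 - 74) - 238370) - 223135 = ((3/7)*(-74)*(-73) - 238370) - 223135 = (16206/7 - 238370) - 223135 = -1652384/7 - 223135 = -3214329/7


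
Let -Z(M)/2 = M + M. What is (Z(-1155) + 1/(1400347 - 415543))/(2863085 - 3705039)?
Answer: -4549794481/829159667016 ≈ -0.0054872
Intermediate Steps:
Z(M) = -4*M (Z(M) = -2*(M + M) = -4*M)
(Z(-1155) + 1/(1400347 - 415543))/(2863085 - 3705039) = (-4*(-1155) + 1/(1400347 - 415543))/(2863085 - 3705039) = (4620 + 1/984804)/(-841954) = (4620 + 1/984804)*(-1/841954) = (4549794481/984804)*(-1/841954) = -4549794481/829159667016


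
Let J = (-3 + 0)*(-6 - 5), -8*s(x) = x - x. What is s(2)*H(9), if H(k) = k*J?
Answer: 0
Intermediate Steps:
s(x) = 0 (s(x) = -(x - x)/8 = -⅛*0 = 0)
J = 33 (J = -3*(-11) = 33)
H(k) = 33*k (H(k) = k*33 = 33*k)
s(2)*H(9) = 0*(33*9) = 0*297 = 0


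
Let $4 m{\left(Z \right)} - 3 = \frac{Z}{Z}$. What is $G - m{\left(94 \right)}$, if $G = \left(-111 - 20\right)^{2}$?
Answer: $17160$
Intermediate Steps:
$G = 17161$ ($G = \left(-131\right)^{2} = 17161$)
$m{\left(Z \right)} = 1$ ($m{\left(Z \right)} = \frac{3}{4} + \frac{Z \frac{1}{Z}}{4} = \frac{3}{4} + \frac{1}{4} \cdot 1 = \frac{3}{4} + \frac{1}{4} = 1$)
$G - m{\left(94 \right)} = 17161 - 1 = 17160$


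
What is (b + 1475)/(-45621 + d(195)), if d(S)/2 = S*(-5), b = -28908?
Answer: 27433/47571 ≈ 0.57667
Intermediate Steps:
d(S) = -10*S (d(S) = 2*(S*(-5)) = 2*(-5*S) = -10*S)
(b + 1475)/(-45621 + d(195)) = (-28908 + 1475)/(-45621 - 10*195) = -27433/(-45621 - 1950) = -27433/(-47571) = -27433*(-1/47571) = 27433/47571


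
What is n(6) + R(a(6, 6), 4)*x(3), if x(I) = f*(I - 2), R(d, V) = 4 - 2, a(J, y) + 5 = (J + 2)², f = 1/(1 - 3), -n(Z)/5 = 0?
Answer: -1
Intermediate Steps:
n(Z) = 0 (n(Z) = -5*0 = 0)
f = -½ (f = 1/(-2) = -½ ≈ -0.50000)
a(J, y) = -5 + (2 + J)² (a(J, y) = -5 + (J + 2)² = -5 + (2 + J)²)
R(d, V) = 2
x(I) = 1 - I/2 (x(I) = -(I - 2)/2 = -(-2 + I)/2 = 1 - I/2)
n(6) + R(a(6, 6), 4)*x(3) = 0 + 2*(1 - ½*3) = 0 + 2*(1 - 3/2) = 0 + 2*(-½) = 0 - 1 = -1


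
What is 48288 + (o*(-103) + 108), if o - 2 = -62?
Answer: 54576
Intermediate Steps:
o = -60 (o = 2 - 62 = -60)
48288 + (o*(-103) + 108) = 48288 + (-60*(-103) + 108) = 48288 + (6180 + 108) = 48288 + 6288 = 54576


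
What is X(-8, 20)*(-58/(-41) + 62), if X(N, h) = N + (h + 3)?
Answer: 39000/41 ≈ 951.22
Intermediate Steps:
X(N, h) = 3 + N + h (X(N, h) = N + (3 + h) = 3 + N + h)
X(-8, 20)*(-58/(-41) + 62) = (3 - 8 + 20)*(-58/(-41) + 62) = 15*(-58*(-1/41) + 62) = 15*(58/41 + 62) = 15*(2600/41) = 39000/41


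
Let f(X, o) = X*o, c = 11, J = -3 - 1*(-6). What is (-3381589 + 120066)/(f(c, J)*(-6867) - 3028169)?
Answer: 3261523/3254780 ≈ 1.0021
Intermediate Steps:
J = 3 (J = -3 + 6 = 3)
(-3381589 + 120066)/(f(c, J)*(-6867) - 3028169) = (-3381589 + 120066)/((11*3)*(-6867) - 3028169) = -3261523/(33*(-6867) - 3028169) = -3261523/(-226611 - 3028169) = -3261523/(-3254780) = -3261523*(-1/3254780) = 3261523/3254780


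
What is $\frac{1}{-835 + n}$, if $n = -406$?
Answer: $- \frac{1}{1241} \approx -0.0008058$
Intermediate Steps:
$\frac{1}{-835 + n} = \frac{1}{-835 - 406} = \frac{1}{-1241} = - \frac{1}{1241}$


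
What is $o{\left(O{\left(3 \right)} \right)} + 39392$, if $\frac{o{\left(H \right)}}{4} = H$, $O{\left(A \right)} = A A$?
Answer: $39428$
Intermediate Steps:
$O{\left(A \right)} = A^{2}$
$o{\left(H \right)} = 4 H$
$o{\left(O{\left(3 \right)} \right)} + 39392 = 4 \cdot 3^{2} + 39392 = 4 \cdot 9 + 39392 = 36 + 39392 = 39428$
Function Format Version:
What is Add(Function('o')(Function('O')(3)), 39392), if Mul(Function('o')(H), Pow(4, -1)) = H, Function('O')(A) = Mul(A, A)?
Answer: 39428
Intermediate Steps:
Function('O')(A) = Pow(A, 2)
Function('o')(H) = Mul(4, H)
Add(Function('o')(Function('O')(3)), 39392) = Add(Mul(4, Pow(3, 2)), 39392) = Add(Mul(4, 9), 39392) = Add(36, 39392) = 39428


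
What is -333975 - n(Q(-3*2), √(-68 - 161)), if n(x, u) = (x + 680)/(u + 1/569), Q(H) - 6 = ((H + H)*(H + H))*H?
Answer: (-190031775*√229 + 232693*I)/(-I + 569*√229) ≈ -3.3398e+5 - 11.763*I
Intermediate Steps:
Q(H) = 6 + 4*H³ (Q(H) = 6 + ((H + H)*(H + H))*H = 6 + ((2*H)*(2*H))*H = 6 + (4*H²)*H = 6 + 4*H³)
n(x, u) = (680 + x)/(1/569 + u) (n(x, u) = (680 + x)/(u + 1/569) = (680 + x)/(1/569 + u))
-333975 - n(Q(-3*2), √(-68 - 161)) = -333975 - 569*(680 + (6 + 4*(-3*2)³))/(1 + 569*√(-68 - 161)) = -333975 - 569*(680 + (6 + 4*(-6)³))/(1 + 569*√(-229)) = -333975 - 569*(680 + (6 + 4*(-216)))/(1 + 569*(I*√229)) = -333975 - 569*(680 + (6 - 864))/(1 + 569*I*√229) = -333975 - 569*(680 - 858)/(1 + 569*I*√229) = -333975 - 569*(-178)/(1 + 569*I*√229) = -333975 - (-101282)/(1 + 569*I*√229) = -333975 + 101282/(1 + 569*I*√229)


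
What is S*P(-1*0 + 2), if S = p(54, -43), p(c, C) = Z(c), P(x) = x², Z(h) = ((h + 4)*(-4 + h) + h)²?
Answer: 34904464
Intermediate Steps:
Z(h) = (h + (-4 + h)*(4 + h))² (Z(h) = ((4 + h)*(-4 + h) + h)² = ((-4 + h)*(4 + h) + h)² = (h + (-4 + h)*(4 + h))²)
p(c, C) = (-16 + c + c²)²
S = 8726116 (S = (-16 + 54 + 54²)² = (-16 + 54 + 2916)² = 2954² = 8726116)
S*P(-1*0 + 2) = 8726116*(-1*0 + 2)² = 8726116*(0 + 2)² = 8726116*2² = 8726116*4 = 34904464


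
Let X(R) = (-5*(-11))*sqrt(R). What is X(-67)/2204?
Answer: 55*I*sqrt(67)/2204 ≈ 0.20426*I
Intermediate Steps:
X(R) = 55*sqrt(R)
X(-67)/2204 = (55*sqrt(-67))/2204 = (55*(I*sqrt(67)))*(1/2204) = (55*I*sqrt(67))*(1/2204) = 55*I*sqrt(67)/2204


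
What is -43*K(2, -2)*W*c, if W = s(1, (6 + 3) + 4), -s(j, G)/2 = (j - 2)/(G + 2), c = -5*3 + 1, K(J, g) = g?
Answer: -2408/15 ≈ -160.53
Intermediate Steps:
c = -14 (c = -15 + 1 = -14)
s(j, G) = -2*(-2 + j)/(2 + G) (s(j, G) = -2*(j - 2)/(G + 2) = -2*(-2 + j)/(2 + G))
W = 2/15 (W = 2*(2 - 1*1)/(2 + ((6 + 3) + 4)) = 2*(2 - 1)/(2 + (9 + 4)) = 2*1/(2 + 13) = 2*1/15 = 2*(1/15)*1 = 2/15 ≈ 0.13333)
-43*K(2, -2)*W*c = -43*(-2*2/15)*(-14) = -(-172)*(-14)/15 = -43*56/15 = -2408/15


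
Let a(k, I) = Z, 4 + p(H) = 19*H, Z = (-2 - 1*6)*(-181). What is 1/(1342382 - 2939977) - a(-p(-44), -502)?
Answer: -2313317561/1597595 ≈ -1448.0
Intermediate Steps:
Z = 1448 (Z = (-2 - 6)*(-181) = -8*(-181) = 1448)
p(H) = -4 + 19*H
a(k, I) = 1448
1/(1342382 - 2939977) - a(-p(-44), -502) = 1/(1342382 - 2939977) - 1*1448 = 1/(-1597595) - 1448 = -1/1597595 - 1448 = -2313317561/1597595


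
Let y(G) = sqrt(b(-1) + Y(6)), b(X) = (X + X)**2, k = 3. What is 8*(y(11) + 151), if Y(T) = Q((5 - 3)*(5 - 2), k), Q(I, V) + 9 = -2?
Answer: 1208 + 8*I*sqrt(7) ≈ 1208.0 + 21.166*I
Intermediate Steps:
Q(I, V) = -11 (Q(I, V) = -9 - 2 = -11)
b(X) = 4*X**2 (b(X) = (2*X)**2 = 4*X**2)
Y(T) = -11
y(G) = I*sqrt(7) (y(G) = sqrt(4*(-1)**2 - 11) = sqrt(4*1 - 11) = sqrt(4 - 11) = sqrt(-7) = I*sqrt(7))
8*(y(11) + 151) = 8*(I*sqrt(7) + 151) = 8*(151 + I*sqrt(7)) = 1208 + 8*I*sqrt(7)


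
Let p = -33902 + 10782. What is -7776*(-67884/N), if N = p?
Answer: -32991624/1445 ≈ -22832.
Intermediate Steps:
p = -23120
N = -23120
-7776*(-67884/N) = -7776/((-23120/(-67884))) = -7776/((-23120*(-1/67884))) = -7776/5780/16971 = -7776*16971/5780 = -32991624/1445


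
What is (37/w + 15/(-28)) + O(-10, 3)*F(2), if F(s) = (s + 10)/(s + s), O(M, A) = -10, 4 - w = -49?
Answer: -44279/1484 ≈ -29.838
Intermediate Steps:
w = 53 (w = 4 - 1*(-49) = 4 + 49 = 53)
F(s) = (10 + s)/(2*s) (F(s) = (10 + s)/((2*s)) = (10 + s)*(1/(2*s)) = (10 + s)/(2*s))
(37/w + 15/(-28)) + O(-10, 3)*F(2) = (37/53 + 15/(-28)) - 5*(10 + 2)/2 = (37*(1/53) + 15*(-1/28)) - 5*12/2 = (37/53 - 15/28) - 10*3 = 241/1484 - 30 = -44279/1484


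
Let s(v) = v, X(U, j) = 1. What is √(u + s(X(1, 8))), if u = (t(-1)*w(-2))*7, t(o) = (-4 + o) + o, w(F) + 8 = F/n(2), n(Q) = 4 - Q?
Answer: √379 ≈ 19.468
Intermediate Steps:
w(F) = -8 + F/2 (w(F) = -8 + F/(4 - 1*2) = -8 + F/(4 - 2) = -8 + F/2)
t(o) = -4 + 2*o
u = 378 (u = ((-4 + 2*(-1))*(-8 + (½)*(-2)))*7 = ((-4 - 2)*(-8 - 1))*7 = -6*(-9)*7 = 54*7 = 378)
√(u + s(X(1, 8))) = √(378 + 1) = √379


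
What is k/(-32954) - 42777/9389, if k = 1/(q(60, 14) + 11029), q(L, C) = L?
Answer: -15631866767351/3430993220434 ≈ -4.5561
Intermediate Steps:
k = 1/11089 (k = 1/(60 + 11029) = 1/11089 ≈ 9.0179e-5)
k/(-32954) - 42777/9389 = (1/11089)/(-32954) - 42777/9389 = (1/11089)*(-1/32954) - 42777*1/9389 = -1/365426906 - 42777/9389 = -15631866767351/3430993220434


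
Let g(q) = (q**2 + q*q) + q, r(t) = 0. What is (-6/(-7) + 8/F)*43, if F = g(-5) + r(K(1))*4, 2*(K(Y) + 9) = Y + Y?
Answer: 14018/315 ≈ 44.502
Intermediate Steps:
K(Y) = -9 + Y (K(Y) = -9 + (Y + Y)/2 = -9 + (2*Y)/2 = -9 + Y)
g(q) = q + 2*q**2 (g(q) = (q**2 + q**2) + q = 2*q**2 + q = q + 2*q**2)
F = 45 (F = -5*(1 + 2*(-5)) + 0*4 = -5*(1 - 10) + 0 = -5*(-9) + 0 = 45 + 0 = 45)
(-6/(-7) + 8/F)*43 = (-6/(-7) + 8/45)*43 = (-6*(-1/7) + 8*(1/45))*43 = (6/7 + 8/45)*43 = (326/315)*43 = 14018/315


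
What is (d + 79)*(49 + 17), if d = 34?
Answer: 7458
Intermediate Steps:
(d + 79)*(49 + 17) = (34 + 79)*(49 + 17) = 113*66 = 7458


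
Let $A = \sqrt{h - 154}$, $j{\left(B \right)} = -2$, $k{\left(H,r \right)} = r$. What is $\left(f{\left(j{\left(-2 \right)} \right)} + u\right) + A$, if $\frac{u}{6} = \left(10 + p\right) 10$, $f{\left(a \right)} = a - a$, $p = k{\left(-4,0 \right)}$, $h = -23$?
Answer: $600 + i \sqrt{177} \approx 600.0 + 13.304 i$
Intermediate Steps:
$p = 0$
$f{\left(a \right)} = 0$
$A = i \sqrt{177}$ ($A = \sqrt{-23 - 154} = \sqrt{-177} = i \sqrt{177} \approx 13.304 i$)
$u = 600$ ($u = 6 \left(10 + 0\right) 10 = 6 \cdot 10 \cdot 10 = 6 \cdot 100 = 600$)
$\left(f{\left(j{\left(-2 \right)} \right)} + u\right) + A = \left(0 + 600\right) + i \sqrt{177} = 600 + i \sqrt{177}$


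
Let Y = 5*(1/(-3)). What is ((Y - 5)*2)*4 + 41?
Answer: -37/3 ≈ -12.333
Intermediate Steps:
Y = -5/3 (Y = 5*(1*(-1/3)) = 5*(-1/3) = -5/3 ≈ -1.6667)
((Y - 5)*2)*4 + 41 = ((-5/3 - 5)*2)*4 + 41 = -20/3*2*4 + 41 = -40/3*4 + 41 = -160/3 + 41 = -37/3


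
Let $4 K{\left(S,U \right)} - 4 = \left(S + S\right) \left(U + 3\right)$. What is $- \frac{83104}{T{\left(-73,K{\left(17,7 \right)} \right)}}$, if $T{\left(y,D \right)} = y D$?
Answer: $\frac{41552}{3139} \approx 13.237$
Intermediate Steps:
$K{\left(S,U \right)} = 1 + \frac{S \left(3 + U\right)}{2}$ ($K{\left(S,U \right)} = 1 + \frac{\left(S + S\right) \left(U + 3\right)}{4} = 1 + \frac{2 S \left(3 + U\right)}{4} = 1 + \frac{S \left(3 + U\right)}{2}$)
$T{\left(y,D \right)} = D y$
$- \frac{83104}{T{\left(-73,K{\left(17,7 \right)} \right)}} = - \frac{83104}{\left(1 + \frac{3}{2} \cdot 17 + \frac{1}{2} \cdot 17 \cdot 7\right) \left(-73\right)} = - \frac{83104}{\left(1 + \frac{51}{2} + \frac{119}{2}\right) \left(-73\right)} = - \frac{83104}{86 \left(-73\right)} = - \frac{83104}{-6278} = \left(-83104\right) \left(- \frac{1}{6278}\right) = \frac{41552}{3139}$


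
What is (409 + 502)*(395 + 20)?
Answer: 378065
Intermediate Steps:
(409 + 502)*(395 + 20) = 911*415 = 378065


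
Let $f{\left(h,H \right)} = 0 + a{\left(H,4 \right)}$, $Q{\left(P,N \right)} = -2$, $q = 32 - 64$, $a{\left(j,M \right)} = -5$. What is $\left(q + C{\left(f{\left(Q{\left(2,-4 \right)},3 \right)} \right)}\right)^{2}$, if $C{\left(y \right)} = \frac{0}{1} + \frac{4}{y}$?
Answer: $\frac{26896}{25} \approx 1075.8$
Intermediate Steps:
$q = -32$
$f{\left(h,H \right)} = -5$ ($f{\left(h,H \right)} = 0 - 5 = -5$)
$C{\left(y \right)} = \frac{4}{y}$ ($C{\left(y \right)} = 0 \cdot 1 + \frac{4}{y} = 0 + \frac{4}{y} = \frac{4}{y}$)
$\left(q + C{\left(f{\left(Q{\left(2,-4 \right)},3 \right)} \right)}\right)^{2} = \left(-32 + \frac{4}{-5}\right)^{2} = \left(-32 + 4 \left(- \frac{1}{5}\right)\right)^{2} = \left(-32 - \frac{4}{5}\right)^{2} = \left(- \frac{164}{5}\right)^{2} = \frac{26896}{25}$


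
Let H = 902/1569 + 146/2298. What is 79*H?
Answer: 30307955/600927 ≈ 50.435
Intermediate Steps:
H = 383645/600927 (H = 902*(1/1569) + 146*(1/2298) = 902/1569 + 73/1149 = 383645/600927 ≈ 0.63842)
79*H = 79*(383645/600927) = 30307955/600927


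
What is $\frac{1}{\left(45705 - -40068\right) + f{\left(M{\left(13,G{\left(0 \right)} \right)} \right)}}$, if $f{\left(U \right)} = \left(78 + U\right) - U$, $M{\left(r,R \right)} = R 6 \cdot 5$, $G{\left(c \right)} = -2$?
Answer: $\frac{1}{85851} \approx 1.1648 \cdot 10^{-5}$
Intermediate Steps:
$M{\left(r,R \right)} = 30 R$ ($M{\left(r,R \right)} = 6 R 5 = 30 R$)
$f{\left(U \right)} = 78$
$\frac{1}{\left(45705 - -40068\right) + f{\left(M{\left(13,G{\left(0 \right)} \right)} \right)}} = \frac{1}{\left(45705 - -40068\right) + 78} = \frac{1}{\left(45705 + 40068\right) + 78} = \frac{1}{85773 + 78} = \frac{1}{85851}$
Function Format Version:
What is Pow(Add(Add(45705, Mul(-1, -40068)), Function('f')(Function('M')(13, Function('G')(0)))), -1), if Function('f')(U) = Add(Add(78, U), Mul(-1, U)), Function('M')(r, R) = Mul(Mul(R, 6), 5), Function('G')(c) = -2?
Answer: Rational(1, 85851) ≈ 1.1648e-5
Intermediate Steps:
Function('M')(r, R) = Mul(30, R) (Function('M')(r, R) = Mul(Mul(6, R), 5) = Mul(30, R))
Function('f')(U) = 78
Pow(Add(Add(45705, Mul(-1, -40068)), Function('f')(Function('M')(13, Function('G')(0)))), -1) = Pow(Add(Add(45705, Mul(-1, -40068)), 78), -1) = Pow(Add(Add(45705, 40068), 78), -1) = Pow(Add(85773, 78), -1) = Pow(85851, -1) = Rational(1, 85851)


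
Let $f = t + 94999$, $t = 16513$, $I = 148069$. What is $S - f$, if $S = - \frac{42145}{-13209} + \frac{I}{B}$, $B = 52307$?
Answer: $- \frac{77042063430520}{690923163} \approx -1.1151 \cdot 10^{5}$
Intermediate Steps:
$S = \frac{4160321936}{690923163}$ ($S = - \frac{42145}{-13209} + \frac{148069}{52307} = \left(-42145\right) \left(- \frac{1}{13209}\right) + 148069 \cdot \frac{1}{52307} = \frac{42145}{13209} + \frac{148069}{52307} = \frac{4160321936}{690923163} \approx 6.0214$)
$f = 111512$ ($f = 16513 + 94999 = 111512$)
$S - f = \frac{4160321936}{690923163} - 111512 = - \frac{77042063430520}{690923163}$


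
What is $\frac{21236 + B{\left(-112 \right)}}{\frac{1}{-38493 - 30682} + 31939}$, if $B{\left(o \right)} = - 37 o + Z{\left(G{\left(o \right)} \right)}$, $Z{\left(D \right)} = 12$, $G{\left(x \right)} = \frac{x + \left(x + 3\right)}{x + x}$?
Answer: $\frac{146374300}{184115027} \approx 0.79502$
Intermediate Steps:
$G{\left(x \right)} = \frac{3 + 2 x}{2 x}$ ($G{\left(x \right)} = \frac{x + \left(3 + x\right)}{2 x} = \left(3 + 2 x\right) \frac{1}{2 x} = \frac{3 + 2 x}{2 x}$)
$B{\left(o \right)} = 12 - 37 o$ ($B{\left(o \right)} = - 37 o + 12 = 12 - 37 o$)
$\frac{21236 + B{\left(-112 \right)}}{\frac{1}{-38493 - 30682} + 31939} = \frac{21236 + \left(12 - -4144\right)}{\frac{1}{-38493 - 30682} + 31939} = \frac{21236 + \left(12 + 4144\right)}{\frac{1}{-69175} + 31939} = \frac{21236 + 4156}{- \frac{1}{69175} + 31939} = \frac{25392}{\frac{2209380324}{69175}} = 25392 \cdot \frac{69175}{2209380324} = \frac{146374300}{184115027}$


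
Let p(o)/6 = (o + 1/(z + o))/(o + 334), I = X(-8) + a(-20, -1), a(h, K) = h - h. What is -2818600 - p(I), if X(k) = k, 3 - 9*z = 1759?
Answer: -839841286501/297964 ≈ -2.8186e+6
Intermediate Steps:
z = -1756/9 (z = 1/3 - 1/9*1759 = 1/3 - 1759/9 = -1756/9 ≈ -195.11)
a(h, K) = 0
I = -8 (I = -8 + 0 = -8)
p(o) = 6*(o + 1/(-1756/9 + o))/(334 + o) (p(o) = 6*((o + 1/(-1756/9 + o))/(o + 334)) = 6*((o + 1/(-1756/9 + o))/(334 + o)) = 6*(o + 1/(-1756/9 + o))/(334 + o))
-2818600 - p(I) = -2818600 - 6*(9 - 1756*(-8) + 9*(-8)**2)/(-586504 + 9*(-8)**2 + 1250*(-8)) = -2818600 - 6*(9 + 14048 + 9*64)/(-586504 + 9*64 - 10000) = -2818600 - 6*(9 + 14048 + 576)/(-586504 + 576 - 10000) = -2818600 - 6*14633/(-595928) = -2818600 - 6*(-1)*14633/595928 = -2818600 - 1*(-43899/297964) = -2818600 + 43899/297964 = -839841286501/297964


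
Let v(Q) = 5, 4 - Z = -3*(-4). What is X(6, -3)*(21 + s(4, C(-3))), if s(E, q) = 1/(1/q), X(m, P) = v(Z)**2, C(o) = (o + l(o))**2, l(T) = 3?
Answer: 525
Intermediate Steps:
Z = -8 (Z = 4 - (-3)*(-4) = 4 - 1*12 = 4 - 12 = -8)
C(o) = (3 + o)**2 (C(o) = (o + 3)**2 = (3 + o)**2)
X(m, P) = 25 (X(m, P) = 5**2 = 25)
s(E, q) = q
X(6, -3)*(21 + s(4, C(-3))) = 25*(21 + (3 - 3)**2) = 25*(21 + 0**2) = 25*(21 + 0) = 25*21 = 525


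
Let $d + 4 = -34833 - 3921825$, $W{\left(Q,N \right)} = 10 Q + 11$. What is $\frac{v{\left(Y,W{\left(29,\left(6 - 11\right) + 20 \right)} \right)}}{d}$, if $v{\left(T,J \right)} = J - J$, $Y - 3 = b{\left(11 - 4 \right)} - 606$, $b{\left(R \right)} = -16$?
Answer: $0$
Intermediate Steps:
$W{\left(Q,N \right)} = 11 + 10 Q$
$Y = -619$ ($Y = 3 - 622 = -619$)
$v{\left(T,J \right)} = 0$
$d = -3956662$ ($d = -4 - 3956658 = -3956662$)
$\frac{v{\left(Y,W{\left(29,\left(6 - 11\right) + 20 \right)} \right)}}{d} = \frac{0}{-3956662} = 0 \left(- \frac{1}{3956662}\right) = 0$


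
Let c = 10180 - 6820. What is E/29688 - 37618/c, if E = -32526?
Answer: -3649079/296880 ≈ -12.291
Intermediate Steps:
c = 3360
E/29688 - 37618/c = -32526/29688 - 37618/3360 = -32526*1/29688 - 37618*1/3360 = -5421/4948 - 2687/240 = -3649079/296880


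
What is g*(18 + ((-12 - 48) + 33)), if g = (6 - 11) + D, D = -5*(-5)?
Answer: -180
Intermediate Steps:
D = 25
g = 20 (g = (6 - 11) + 25 = -5 + 25 = 20)
g*(18 + ((-12 - 48) + 33)) = 20*(18 + ((-12 - 48) + 33)) = 20*(18 + (-60 + 33)) = 20*(18 - 27) = 20*(-9) = -180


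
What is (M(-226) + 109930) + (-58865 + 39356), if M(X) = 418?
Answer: 90839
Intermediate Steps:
(M(-226) + 109930) + (-58865 + 39356) = (418 + 109930) + (-58865 + 39356) = 110348 - 19509 = 90839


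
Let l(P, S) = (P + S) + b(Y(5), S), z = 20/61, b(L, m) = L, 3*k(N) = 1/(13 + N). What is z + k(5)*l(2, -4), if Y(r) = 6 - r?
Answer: 1019/3294 ≈ 0.30935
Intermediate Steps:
k(N) = 1/(3*(13 + N))
z = 20/61 (z = 20*(1/61) = 20/61 ≈ 0.32787)
l(P, S) = 1 + P + S (l(P, S) = (P + S) + (6 - 1*5) = (P + S) + (6 - 5) = (P + S) + 1 = 1 + P + S)
z + k(5)*l(2, -4) = 20/61 + (1/(3*(13 + 5)))*(1 + 2 - 4) = 20/61 + ((1/3)/18)*(-1) = 20/61 + ((1/3)*(1/18))*(-1) = 20/61 + (1/54)*(-1) = 20/61 - 1/54 = 1019/3294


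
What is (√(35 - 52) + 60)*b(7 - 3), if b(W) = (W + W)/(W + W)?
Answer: 60 + I*√17 ≈ 60.0 + 4.1231*I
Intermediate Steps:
b(W) = 1 (b(W) = (2*W)/((2*W)) = (2*W)*(1/(2*W)) = 1)
(√(35 - 52) + 60)*b(7 - 3) = (√(35 - 52) + 60)*1 = (√(-17) + 60)*1 = (I*√17 + 60)*1 = (60 + I*√17)*1 = 60 + I*√17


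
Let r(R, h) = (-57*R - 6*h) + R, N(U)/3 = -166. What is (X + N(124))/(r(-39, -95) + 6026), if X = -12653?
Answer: -13151/8780 ≈ -1.4978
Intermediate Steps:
N(U) = -498 (N(U) = 3*(-166) = -498)
r(R, h) = -56*R - 6*h
(X + N(124))/(r(-39, -95) + 6026) = (-12653 - 498)/((-56*(-39) - 6*(-95)) + 6026) = -13151/((2184 + 570) + 6026) = -13151/(2754 + 6026) = -13151/8780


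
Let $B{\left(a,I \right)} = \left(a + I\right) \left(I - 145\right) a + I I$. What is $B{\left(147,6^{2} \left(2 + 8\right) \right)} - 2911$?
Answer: $16150424$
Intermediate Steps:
$B{\left(a,I \right)} = I^{2} + a \left(-145 + I\right) \left(I + a\right)$ ($B{\left(a,I \right)} = \left(I + a\right) \left(-145 + I\right) a + I^{2} = \left(-145 + I\right) \left(I + a\right) a + I^{2} = a \left(-145 + I\right) \left(I + a\right) + I^{2} = I^{2} + a \left(-145 + I\right) \left(I + a\right)$)
$B{\left(147,6^{2} \left(2 + 8\right) \right)} - 2911 = \left(\left(6^{2} \left(2 + 8\right)\right)^{2} - 145 \cdot 147^{2} + 6^{2} \left(2 + 8\right) 147^{2} + 147 \left(6^{2} \left(2 + 8\right)\right)^{2} - 145 \cdot 6^{2} \left(2 + 8\right) 147\right) - 2911 = \left(\left(36 \cdot 10\right)^{2} - 3133305 + 36 \cdot 10 \cdot 21609 + 147 \left(36 \cdot 10\right)^{2} - 145 \cdot 36 \cdot 10 \cdot 147\right) - 2911 = \left(360^{2} - 3133305 + 360 \cdot 21609 + 147 \cdot 360^{2} - 52200 \cdot 147\right) - 2911 = \left(129600 - 3133305 + 7779240 + 147 \cdot 129600 - 7673400\right) - 2911 = \left(129600 - 3133305 + 7779240 + 19051200 - 7673400\right) - 2911 = 16153335 - 2911 = 16150424$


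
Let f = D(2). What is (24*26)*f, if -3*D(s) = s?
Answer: -416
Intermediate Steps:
D(s) = -s/3
f = -⅔ (f = -⅓*2 = -⅔ ≈ -0.66667)
(24*26)*f = (24*26)*(-⅔) = 624*(-⅔) = -416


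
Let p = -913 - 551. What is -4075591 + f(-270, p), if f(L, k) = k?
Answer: -4077055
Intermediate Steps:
p = -1464
-4075591 + f(-270, p) = -4075591 - 1464 = -4077055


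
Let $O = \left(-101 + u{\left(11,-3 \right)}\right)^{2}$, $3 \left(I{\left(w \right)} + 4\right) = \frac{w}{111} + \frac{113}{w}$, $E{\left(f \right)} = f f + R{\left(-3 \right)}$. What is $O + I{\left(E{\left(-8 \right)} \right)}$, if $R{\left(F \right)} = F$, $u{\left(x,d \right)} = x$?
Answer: $\frac{164470312}{20313} \approx 8096.8$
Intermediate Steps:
$E{\left(f \right)} = -3 + f^{2}$ ($E{\left(f \right)} = f f - 3 = f^{2} - 3 = -3 + f^{2}$)
$I{\left(w \right)} = -4 + \frac{w}{333} + \frac{113}{3 w}$ ($I{\left(w \right)} = -4 + \frac{\frac{w}{111} + \frac{113}{w}}{3} = -4 + \frac{\frac{113}{w} + \frac{w}{111}}{3} = -4 + \left(\frac{w}{333} + \frac{113}{3 w}\right) = -4 + \frac{w}{333} + \frac{113}{3 w}$)
$O = 8100$ ($O = \left(-101 + 11\right)^{2} = \left(-90\right)^{2} = 8100$)
$O + I{\left(E{\left(-8 \right)} \right)} = 8100 + \frac{12543 + \left(-3 + \left(-8\right)^{2}\right) \left(-1332 - \left(3 - \left(-8\right)^{2}\right)\right)}{333 \left(-3 + \left(-8\right)^{2}\right)} = 8100 + \frac{12543 + \left(-3 + 64\right) \left(-1332 + \left(-3 + 64\right)\right)}{333 \left(-3 + 64\right)} = 8100 + \frac{12543 + 61 \left(-1332 + 61\right)}{333 \cdot 61} = 8100 + \frac{1}{333} \cdot \frac{1}{61} \left(12543 + 61 \left(-1271\right)\right) = 8100 + \frac{1}{333} \cdot \frac{1}{61} \left(12543 - 77531\right) = 8100 + \frac{1}{333} \cdot \frac{1}{61} \left(-64988\right) = 8100 - \frac{64988}{20313} = \frac{164470312}{20313}$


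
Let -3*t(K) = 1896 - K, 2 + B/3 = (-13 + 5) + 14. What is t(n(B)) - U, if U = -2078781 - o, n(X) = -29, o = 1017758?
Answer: 9287692/3 ≈ 3.0959e+6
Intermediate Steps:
B = 12 (B = -6 + 3*((-13 + 5) + 14) = -6 + 3*(-8 + 14) = -6 + 3*6 = -6 + 18 = 12)
t(K) = -632 + K/3 (t(K) = -(1896 - K)/3 = -632 + K/3)
U = -3096539 (U = -2078781 - 1*1017758 = -2078781 - 1017758 = -3096539)
t(n(B)) - U = (-632 + (1/3)*(-29)) - 1*(-3096539) = (-632 - 29/3) + 3096539 = -1925/3 + 3096539 = 9287692/3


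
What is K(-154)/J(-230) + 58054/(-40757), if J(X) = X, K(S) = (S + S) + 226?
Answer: -5005173/4687055 ≈ -1.0679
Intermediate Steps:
K(S) = 226 + 2*S (K(S) = 2*S + 226 = 226 + 2*S)
K(-154)/J(-230) + 58054/(-40757) = (226 + 2*(-154))/(-230) + 58054/(-40757) = (226 - 308)*(-1/230) + 58054*(-1/40757) = -82*(-1/230) - 58054/40757 = 41/115 - 58054/40757 = -5005173/4687055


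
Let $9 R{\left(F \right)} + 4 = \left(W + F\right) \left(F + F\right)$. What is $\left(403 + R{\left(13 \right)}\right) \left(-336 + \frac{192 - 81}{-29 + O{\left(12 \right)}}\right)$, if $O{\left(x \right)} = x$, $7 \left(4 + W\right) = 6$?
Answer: $- \frac{17569285}{119} \approx -1.4764 \cdot 10^{5}$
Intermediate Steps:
$W = - \frac{22}{7}$ ($W = -4 + \frac{1}{7} \cdot 6 = -4 + \frac{6}{7} = - \frac{22}{7} \approx -3.1429$)
$R{\left(F \right)} = - \frac{4}{9} + \frac{2 F \left(- \frac{22}{7} + F\right)}{9}$ ($R{\left(F \right)} = - \frac{4}{9} + \frac{\left(- \frac{22}{7} + F\right) \left(F + F\right)}{9} = - \frac{4}{9} + \frac{\left(- \frac{22}{7} + F\right) 2 F}{9} = - \frac{4}{9} + \frac{2 F \left(- \frac{22}{7} + F\right)}{9}$)
$\left(403 + R{\left(13 \right)}\right) \left(-336 + \frac{192 - 81}{-29 + O{\left(12 \right)}}\right) = \left(403 - \left(\frac{200}{21} - \frac{338}{9}\right)\right) \left(-336 + \frac{192 - 81}{-29 + 12}\right) = \left(403 - - \frac{1766}{63}\right) \left(-336 + \frac{111}{-17}\right) = \left(403 - - \frac{1766}{63}\right) \left(-336 + 111 \left(- \frac{1}{17}\right)\right) = \left(403 + \frac{1766}{63}\right) \left(-336 - \frac{111}{17}\right) = \frac{27155}{63} \left(- \frac{5823}{17}\right) = - \frac{17569285}{119}$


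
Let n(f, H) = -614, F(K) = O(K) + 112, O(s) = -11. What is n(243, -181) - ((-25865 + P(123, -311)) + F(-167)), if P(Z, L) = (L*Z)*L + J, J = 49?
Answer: -11871582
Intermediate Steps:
P(Z, L) = 49 + Z*L² (P(Z, L) = (L*Z)*L + 49 = Z*L² + 49 = 49 + Z*L²)
F(K) = 101 (F(K) = -11 + 112 = 101)
n(243, -181) - ((-25865 + P(123, -311)) + F(-167)) = -614 - ((-25865 + (49 + 123*(-311)²)) + 101) = -614 - ((-25865 + (49 + 123*96721)) + 101) = -614 - ((-25865 + (49 + 11896683)) + 101) = -614 - ((-25865 + 11896732) + 101) = -614 - (11870867 + 101) = -614 - 1*11870968 = -614 - 11870968 = -11871582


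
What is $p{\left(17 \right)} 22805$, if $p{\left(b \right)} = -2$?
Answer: $-45610$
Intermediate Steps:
$p{\left(17 \right)} 22805 = \left(-2\right) 22805 = -45610$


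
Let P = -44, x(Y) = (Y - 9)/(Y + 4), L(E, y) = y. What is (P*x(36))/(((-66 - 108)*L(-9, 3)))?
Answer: 33/580 ≈ 0.056897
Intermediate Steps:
x(Y) = (-9 + Y)/(4 + Y)
(P*x(36))/(((-66 - 108)*L(-9, 3))) = (-44*(-9 + 36)/(4 + 36))/(((-66 - 108)*3)) = (-44*27/40)/((-174*3)) = -11*27/10/(-522) = -44*27/40*(-1/522) = -297/10*(-1/522) = 33/580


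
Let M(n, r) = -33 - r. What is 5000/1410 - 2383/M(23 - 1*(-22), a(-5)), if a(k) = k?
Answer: 350003/3948 ≈ 88.653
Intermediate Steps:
5000/1410 - 2383/M(23 - 1*(-22), a(-5)) = 5000/1410 - 2383/(-33 - 1*(-5)) = 5000*(1/1410) - 2383/(-33 + 5) = 500/141 - 2383/(-28) = 500/141 - 2383*(-1/28) = 500/141 + 2383/28 = 350003/3948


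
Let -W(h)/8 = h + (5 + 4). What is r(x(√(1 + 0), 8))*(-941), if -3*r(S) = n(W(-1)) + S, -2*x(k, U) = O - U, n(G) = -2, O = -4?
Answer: 3764/3 ≈ 1254.7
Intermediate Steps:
W(h) = -72 - 8*h (W(h) = -8*(h + (5 + 4)) = -8*(h + 9) = -8*(9 + h) = -72 - 8*h)
x(k, U) = 2 + U/2 (x(k, U) = -(-4 - U)/2 = 2 + U/2)
r(S) = ⅔ - S/3 (r(S) = -(-2 + S)/3 = ⅔ - S/3)
r(x(√(1 + 0), 8))*(-941) = (⅔ - (2 + (½)*8)/3)*(-941) = (⅔ - (2 + 4)/3)*(-941) = (⅔ - ⅓*6)*(-941) = (⅔ - 2)*(-941) = -4/3*(-941) = 3764/3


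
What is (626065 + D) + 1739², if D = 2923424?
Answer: 6573610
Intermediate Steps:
(626065 + D) + 1739² = (626065 + 2923424) + 1739² = 3549489 + 3024121 = 6573610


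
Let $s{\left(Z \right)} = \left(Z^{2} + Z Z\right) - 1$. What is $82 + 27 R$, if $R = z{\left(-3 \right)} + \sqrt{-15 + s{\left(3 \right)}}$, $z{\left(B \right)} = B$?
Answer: $1 + 27 \sqrt{2} \approx 39.184$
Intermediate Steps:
$s{\left(Z \right)} = -1 + 2 Z^{2}$ ($s{\left(Z \right)} = \left(Z^{2} + Z^{2}\right) - 1 = 2 Z^{2} - 1 = -1 + 2 Z^{2}$)
$R = -3 + \sqrt{2}$ ($R = -3 + \sqrt{-15 - \left(1 - 2 \cdot 3^{2}\right)} = -3 + \sqrt{-15 + \left(-1 + 2 \cdot 9\right)} = -3 + \sqrt{-15 + \left(-1 + 18\right)} = -3 + \sqrt{-15 + 17} = -3 + \sqrt{2} \approx -1.5858$)
$82 + 27 R = 82 + 27 \left(-3 + \sqrt{2}\right) = 82 - \left(81 - 27 \sqrt{2}\right) = 1 + 27 \sqrt{2}$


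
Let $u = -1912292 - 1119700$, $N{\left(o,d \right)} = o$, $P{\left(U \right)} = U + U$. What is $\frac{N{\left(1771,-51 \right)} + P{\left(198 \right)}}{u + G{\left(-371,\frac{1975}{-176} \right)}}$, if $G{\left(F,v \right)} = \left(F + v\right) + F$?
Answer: $- \frac{381392}{533763159} \approx -0.00071453$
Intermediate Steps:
$P{\left(U \right)} = 2 U$
$G{\left(F,v \right)} = v + 2 F$
$u = -3031992$
$\frac{N{\left(1771,-51 \right)} + P{\left(198 \right)}}{u + G{\left(-371,\frac{1975}{-176} \right)}} = \frac{1771 + 2 \cdot 198}{-3031992 + \left(\frac{1975}{-176} + 2 \left(-371\right)\right)} = \frac{1771 + 396}{-3031992 + \left(1975 \left(- \frac{1}{176}\right) - 742\right)} = \frac{2167}{-3031992 - \frac{132567}{176}} = \frac{2167}{- \frac{533763159}{176}} = 2167 \left(- \frac{176}{533763159}\right) = - \frac{381392}{533763159}$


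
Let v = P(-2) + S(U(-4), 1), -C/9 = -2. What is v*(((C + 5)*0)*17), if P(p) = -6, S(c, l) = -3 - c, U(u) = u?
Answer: 0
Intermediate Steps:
C = 18 (C = -9*(-2) = 18)
v = -5 (v = -6 + (-3 - 1*(-4)) = -6 + (-3 + 4) = -6 + 1 = -5)
v*(((C + 5)*0)*17) = -5*(18 + 5)*0*17 = -5*23*0*17 = -0*17 = -5*0 = 0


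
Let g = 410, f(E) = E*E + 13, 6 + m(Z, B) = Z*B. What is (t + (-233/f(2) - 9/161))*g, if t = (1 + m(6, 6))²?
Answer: 1062962310/2737 ≈ 3.8837e+5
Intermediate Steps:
m(Z, B) = -6 + B*Z (m(Z, B) = -6 + Z*B = -6 + B*Z)
f(E) = 13 + E² (f(E) = E² + 13 = 13 + E²)
t = 961 (t = (1 + (-6 + 6*6))² = (1 + (-6 + 36))² = (1 + 30)² = 31² = 961)
(t + (-233/f(2) - 9/161))*g = (961 + (-233/(13 + 2²) - 9/161))*410 = (961 + (-233/(13 + 4) - 9*1/161))*410 = (961 + (-233/17 - 9/161))*410 = (961 - 37666/2737)*410 = (2592591/2737)*410 = 1062962310/2737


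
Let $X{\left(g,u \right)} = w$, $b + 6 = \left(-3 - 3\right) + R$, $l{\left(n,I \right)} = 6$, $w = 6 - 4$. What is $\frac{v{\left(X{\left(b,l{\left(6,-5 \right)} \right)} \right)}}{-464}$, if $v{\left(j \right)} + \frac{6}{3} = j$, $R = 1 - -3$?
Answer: $0$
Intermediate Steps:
$R = 4$ ($R = 1 + 3 = 4$)
$w = 2$
$b = -8$ ($b = -6 + \left(\left(-3 - 3\right) + 4\right) = -6 + \left(-6 + 4\right) = -6 - 2 = -8$)
$X{\left(g,u \right)} = 2$
$v{\left(j \right)} = -2 + j$
$\frac{v{\left(X{\left(b,l{\left(6,-5 \right)} \right)} \right)}}{-464} = \frac{-2 + 2}{-464} = 0 \left(- \frac{1}{464}\right) = 0$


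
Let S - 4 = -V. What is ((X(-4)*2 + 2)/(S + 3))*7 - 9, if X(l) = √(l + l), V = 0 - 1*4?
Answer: -85/11 + 28*I*√2/11 ≈ -7.7273 + 3.5998*I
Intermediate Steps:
V = -4 (V = 0 - 4 = -4)
X(l) = √2*√l (X(l) = √(2*l) = √2*√l)
S = 8 (S = 4 - 1*(-4) = 4 + 4 = 8)
((X(-4)*2 + 2)/(S + 3))*7 - 9 = (((√2*√(-4))*2 + 2)/(8 + 3))*7 - 9 = (((√2*(2*I))*2 + 2)/11)*7 - 9 = (((2*I*√2)*2 + 2)*(1/11))*7 - 9 = ((4*I*√2 + 2)*(1/11))*7 - 9 = ((2 + 4*I*√2)*(1/11))*7 - 9 = (2/11 + 4*I*√2/11)*7 - 9 = (14/11 + 28*I*√2/11) - 9 = -85/11 + 28*I*√2/11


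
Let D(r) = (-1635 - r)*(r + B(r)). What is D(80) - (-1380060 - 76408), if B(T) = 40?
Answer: 1250668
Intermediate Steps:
D(r) = (-1635 - r)*(40 + r) (D(r) = (-1635 - r)*(r + 40) = (-1635 - r)*(40 + r))
D(80) - (-1380060 - 76408) = (-65400 - 1*80² - 1675*80) - (-1380060 - 76408) = (-65400 - 1*6400 - 134000) - 1*(-1456468) = (-65400 - 6400 - 134000) + 1456468 = -205800 + 1456468 = 1250668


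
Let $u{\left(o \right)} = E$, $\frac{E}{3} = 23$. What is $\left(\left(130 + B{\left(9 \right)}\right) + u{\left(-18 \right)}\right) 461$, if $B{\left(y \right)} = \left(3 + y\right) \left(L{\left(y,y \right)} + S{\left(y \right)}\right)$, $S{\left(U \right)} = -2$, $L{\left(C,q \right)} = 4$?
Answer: $102803$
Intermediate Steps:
$E = 69$ ($E = 3 \cdot 23 = 69$)
$u{\left(o \right)} = 69$
$B{\left(y \right)} = 6 + 2 y$ ($B{\left(y \right)} = \left(3 + y\right) \left(4 - 2\right) = \left(3 + y\right) 2 = 6 + 2 y$)
$\left(\left(130 + B{\left(9 \right)}\right) + u{\left(-18 \right)}\right) 461 = \left(\left(130 + \left(6 + 2 \cdot 9\right)\right) + 69\right) 461 = \left(\left(130 + \left(6 + 18\right)\right) + 69\right) 461 = \left(\left(130 + 24\right) + 69\right) 461 = \left(154 + 69\right) 461 = 223 \cdot 461 = 102803$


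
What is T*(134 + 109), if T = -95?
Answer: -23085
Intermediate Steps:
T*(134 + 109) = -95*(134 + 109) = -95*243 = -23085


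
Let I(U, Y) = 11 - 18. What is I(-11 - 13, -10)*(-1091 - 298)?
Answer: 9723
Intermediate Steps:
I(U, Y) = -7
I(-11 - 13, -10)*(-1091 - 298) = -7*(-1091 - 298) = -7*(-1389) = 9723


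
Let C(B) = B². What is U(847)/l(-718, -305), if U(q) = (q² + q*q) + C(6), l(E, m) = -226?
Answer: -717427/113 ≈ -6348.9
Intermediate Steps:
U(q) = 36 + 2*q² (U(q) = (q² + q*q) + 6² = (q² + q²) + 36 = 2*q² + 36 = 36 + 2*q²)
U(847)/l(-718, -305) = (36 + 2*847²)/(-226) = (36 + 2*717409)*(-1/226) = (36 + 1434818)*(-1/226) = 1434854*(-1/226) = -717427/113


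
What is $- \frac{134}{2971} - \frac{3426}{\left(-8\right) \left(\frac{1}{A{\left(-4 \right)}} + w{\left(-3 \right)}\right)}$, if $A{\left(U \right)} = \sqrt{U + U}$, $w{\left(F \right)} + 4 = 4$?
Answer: $- \frac{134}{2971} + \frac{1713 i \sqrt{2}}{2} \approx -0.045103 + 1211.3 i$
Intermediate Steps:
$w{\left(F \right)} = 0$ ($w{\left(F \right)} = -4 + 4 = 0$)
$A{\left(U \right)} = \sqrt{2} \sqrt{U}$ ($A{\left(U \right)} = \sqrt{2 U} = \sqrt{2} \sqrt{U}$)
$- \frac{134}{2971} - \frac{3426}{\left(-8\right) \left(\frac{1}{A{\left(-4 \right)}} + w{\left(-3 \right)}\right)} = - \frac{134}{2971} - \frac{3426}{\left(-8\right) \left(\frac{1}{\sqrt{2} \sqrt{-4}} + 0\right)} = \left(-134\right) \frac{1}{2971} - \frac{3426}{\left(-8\right) \left(\frac{1}{\sqrt{2} \cdot 2 i} + 0\right)} = - \frac{134}{2971} - \frac{3426}{\left(-8\right) \left(\frac{1}{2 i \sqrt{2}} + 0\right)} = - \frac{134}{2971} - \frac{3426}{\left(-8\right) \left(- \frac{i \sqrt{2}}{4} + 0\right)} = - \frac{134}{2971} - \frac{3426}{\left(-8\right) \left(- \frac{i \sqrt{2}}{4}\right)} = - \frac{134}{2971} - \frac{3426}{2 i \sqrt{2}} = - \frac{134}{2971} - 3426 \left(- \frac{i \sqrt{2}}{4}\right) = - \frac{134}{2971} + \frac{1713 i \sqrt{2}}{2}$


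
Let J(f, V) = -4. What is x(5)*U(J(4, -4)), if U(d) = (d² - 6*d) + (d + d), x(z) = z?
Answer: 160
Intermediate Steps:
U(d) = d² - 4*d (U(d) = (d² - 6*d) + 2*d = d² - 4*d)
x(5)*U(J(4, -4)) = 5*(-4*(-4 - 4)) = 5*(-4*(-8)) = 5*32 = 160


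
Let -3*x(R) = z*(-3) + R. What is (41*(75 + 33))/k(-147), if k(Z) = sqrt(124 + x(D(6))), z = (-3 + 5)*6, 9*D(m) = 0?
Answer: 1107*sqrt(34)/17 ≈ 379.70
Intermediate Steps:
D(m) = 0 (D(m) = (1/9)*0 = 0)
z = 12 (z = 2*6 = 12)
x(R) = 12 - R/3 (x(R) = -(12*(-3) + R)/3 = -(-36 + R)/3 = 12 - R/3)
k(Z) = 2*sqrt(34) (k(Z) = sqrt(124 + (12 - 1/3*0)) = sqrt(124 + (12 + 0)) = sqrt(124 + 12) = sqrt(136) = 2*sqrt(34))
(41*(75 + 33))/k(-147) = (41*(75 + 33))/((2*sqrt(34))) = (41*108)*(sqrt(34)/68) = 4428*(sqrt(34)/68) = 1107*sqrt(34)/17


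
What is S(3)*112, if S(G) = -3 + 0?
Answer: -336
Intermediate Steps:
S(G) = -3
S(3)*112 = -3*112 = -336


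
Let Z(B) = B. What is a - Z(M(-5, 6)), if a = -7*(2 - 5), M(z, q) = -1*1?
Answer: 22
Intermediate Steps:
M(z, q) = -1
a = 21 (a = -7*(-3) = 21)
a - Z(M(-5, 6)) = 21 - 1*(-1) = 21 + 1 = 22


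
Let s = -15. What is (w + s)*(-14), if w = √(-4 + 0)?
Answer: 210 - 28*I ≈ 210.0 - 28.0*I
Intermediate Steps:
w = 2*I (w = √(-4) = 2*I ≈ 2.0*I)
(w + s)*(-14) = (2*I - 15)*(-14) = (-15 + 2*I)*(-14) = 210 - 28*I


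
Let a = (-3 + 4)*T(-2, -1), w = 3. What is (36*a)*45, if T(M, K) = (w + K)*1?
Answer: 3240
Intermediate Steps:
T(M, K) = 3 + K (T(M, K) = (3 + K)*1 = 3 + K)
a = 2 (a = (-3 + 4)*(3 - 1) = 1*2 = 2)
(36*a)*45 = (36*2)*45 = 72*45 = 3240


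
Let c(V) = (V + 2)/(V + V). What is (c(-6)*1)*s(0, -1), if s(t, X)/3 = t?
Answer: 0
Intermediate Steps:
s(t, X) = 3*t
c(V) = (2 + V)/(2*V) (c(V) = (2 + V)/((2*V)) = (2 + V)*(1/(2*V)) = (2 + V)/(2*V))
(c(-6)*1)*s(0, -1) = (((½)*(2 - 6)/(-6))*1)*(3*0) = (((½)*(-⅙)*(-4))*1)*0 = ((⅓)*1)*0 = (⅓)*0 = 0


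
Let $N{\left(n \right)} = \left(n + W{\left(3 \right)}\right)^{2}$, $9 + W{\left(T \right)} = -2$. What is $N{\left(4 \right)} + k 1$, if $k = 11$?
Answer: $60$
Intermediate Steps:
$W{\left(T \right)} = -11$ ($W{\left(T \right)} = -9 - 2 = -11$)
$N{\left(n \right)} = \left(-11 + n\right)^{2}$ ($N{\left(n \right)} = \left(n - 11\right)^{2} = \left(-11 + n\right)^{2}$)
$N{\left(4 \right)} + k 1 = \left(-11 + 4\right)^{2} + 11 \cdot 1 = \left(-7\right)^{2} + 11 = 49 + 11 = 60$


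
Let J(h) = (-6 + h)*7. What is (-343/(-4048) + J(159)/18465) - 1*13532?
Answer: -337152177779/24915440 ≈ -13532.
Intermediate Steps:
J(h) = -42 + 7*h
(-343/(-4048) + J(159)/18465) - 1*13532 = (-343/(-4048) + (-42 + 7*159)/18465) - 1*13532 = (-343*(-1/4048) + (-42 + 1113)*(1/18465)) - 13532 = (343/4048 + 1071*(1/18465)) - 13532 = (343/4048 + 357/6155) - 13532 = 3556301/24915440 - 13532 = -337152177779/24915440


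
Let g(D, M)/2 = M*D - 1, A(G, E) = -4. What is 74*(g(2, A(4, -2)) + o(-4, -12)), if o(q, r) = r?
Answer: -2220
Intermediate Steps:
g(D, M) = -2 + 2*D*M (g(D, M) = 2*(M*D - 1) = 2*(D*M - 1) = 2*(-1 + D*M) = -2 + 2*D*M)
74*(g(2, A(4, -2)) + o(-4, -12)) = 74*((-2 + 2*2*(-4)) - 12) = 74*((-2 - 16) - 12) = 74*(-18 - 12) = 74*(-30) = -2220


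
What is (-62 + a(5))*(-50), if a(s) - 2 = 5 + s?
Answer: 2500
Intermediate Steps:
a(s) = 7 + s (a(s) = 2 + (5 + s) = 7 + s)
(-62 + a(5))*(-50) = (-62 + (7 + 5))*(-50) = (-62 + 12)*(-50) = -50*(-50) = 2500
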